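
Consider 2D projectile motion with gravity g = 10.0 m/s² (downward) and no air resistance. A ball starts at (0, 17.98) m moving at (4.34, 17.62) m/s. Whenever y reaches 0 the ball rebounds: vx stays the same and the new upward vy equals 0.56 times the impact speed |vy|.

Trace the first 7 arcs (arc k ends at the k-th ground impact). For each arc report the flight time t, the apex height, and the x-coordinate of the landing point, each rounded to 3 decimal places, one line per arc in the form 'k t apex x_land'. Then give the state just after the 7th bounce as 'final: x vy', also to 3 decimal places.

1 4.351 33.503 18.881
2 2.899 10.507 31.464
3 1.624 3.295 38.510
4 0.909 1.033 42.456
5 0.509 0.324 44.666
6 0.285 0.102 45.903
7 0.160 0.032 46.596
final: 46.596 0.447

Arc 1: start y=17.980, vy=17.620 → t=4.351, apex=33.503, x_land=18.881, impact vy=-25.886
  bounce: vy ← 0.56·25.886 = 14.496
Arc 2: start y=0.000, vy=14.496 → t=2.899, apex=10.507, x_land=31.464, impact vy=-14.496
  bounce: vy ← 0.56·14.496 = 8.118
Arc 3: start y=0.000, vy=8.118 → t=1.624, apex=3.295, x_land=38.510, impact vy=-8.118
  bounce: vy ← 0.56·8.118 = 4.546
Arc 4: start y=0.000, vy=4.546 → t=0.909, apex=1.033, x_land=42.456, impact vy=-4.546
  bounce: vy ← 0.56·4.546 = 2.546
Arc 5: start y=0.000, vy=2.546 → t=0.509, apex=0.324, x_land=44.666, impact vy=-2.546
  bounce: vy ← 0.56·2.546 = 1.426
Arc 6: start y=0.000, vy=1.426 → t=0.285, apex=0.102, x_land=45.903, impact vy=-1.426
  bounce: vy ← 0.56·1.426 = 0.798
Arc 7: start y=0.000, vy=0.798 → t=0.160, apex=0.032, x_land=46.596, impact vy=-0.798
  bounce: vy ← 0.56·0.798 = 0.447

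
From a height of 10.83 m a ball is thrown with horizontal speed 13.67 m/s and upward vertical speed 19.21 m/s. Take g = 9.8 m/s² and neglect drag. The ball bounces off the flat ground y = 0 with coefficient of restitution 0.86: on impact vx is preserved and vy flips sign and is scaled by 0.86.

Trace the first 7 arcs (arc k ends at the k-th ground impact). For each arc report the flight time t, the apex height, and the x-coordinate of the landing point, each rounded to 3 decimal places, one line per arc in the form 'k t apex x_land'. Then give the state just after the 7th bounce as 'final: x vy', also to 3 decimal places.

Arc 1: start y=10.830, vy=19.210 → t=4.420, apex=29.658, x_land=60.427, impact vy=-24.110
  bounce: vy ← 0.86·24.110 = 20.735
Arc 2: start y=0.000, vy=20.735 → t=4.232, apex=21.935, x_land=118.272, impact vy=-20.735
  bounce: vy ← 0.86·20.735 = 17.832
Arc 3: start y=0.000, vy=17.832 → t=3.639, apex=16.223, x_land=168.019, impact vy=-17.832
  bounce: vy ← 0.86·17.832 = 15.335
Arc 4: start y=0.000, vy=15.335 → t=3.130, apex=11.999, x_land=210.802, impact vy=-15.335
  bounce: vy ← 0.86·15.335 = 13.188
Arc 5: start y=0.000, vy=13.188 → t=2.692, apex=8.874, x_land=247.594, impact vy=-13.188
  bounce: vy ← 0.86·13.188 = 11.342
Arc 6: start y=0.000, vy=11.342 → t=2.315, apex=6.563, x_land=279.236, impact vy=-11.342
  bounce: vy ← 0.86·11.342 = 9.754
Arc 7: start y=0.000, vy=9.754 → t=1.991, apex=4.854, x_land=306.448, impact vy=-9.754
  bounce: vy ← 0.86·9.754 = 8.389

1 4.420 29.658 60.427
2 4.232 21.935 118.272
3 3.639 16.223 168.019
4 3.130 11.999 210.802
5 2.692 8.874 247.594
6 2.315 6.563 279.236
7 1.991 4.854 306.448
final: 306.448 8.389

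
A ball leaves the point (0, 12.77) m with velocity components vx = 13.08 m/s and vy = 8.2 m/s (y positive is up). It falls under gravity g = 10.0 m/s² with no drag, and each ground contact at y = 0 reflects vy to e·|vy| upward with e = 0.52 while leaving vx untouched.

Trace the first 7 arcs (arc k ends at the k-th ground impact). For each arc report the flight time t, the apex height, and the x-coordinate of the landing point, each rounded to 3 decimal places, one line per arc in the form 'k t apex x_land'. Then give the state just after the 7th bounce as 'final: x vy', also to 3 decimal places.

Arc 1: start y=12.770, vy=8.200 → t=2.616, apex=16.132, x_land=34.220, impact vy=-17.962
  bounce: vy ← 0.52·17.962 = 9.340
Arc 2: start y=0.000, vy=9.340 → t=1.868, apex=4.362, x_land=58.654, impact vy=-9.340
  bounce: vy ← 0.52·9.340 = 4.857
Arc 3: start y=0.000, vy=4.857 → t=0.971, apex=1.180, x_land=71.360, impact vy=-4.857
  bounce: vy ← 0.52·4.857 = 2.526
Arc 4: start y=0.000, vy=2.526 → t=0.505, apex=0.319, x_land=77.967, impact vy=-2.526
  bounce: vy ← 0.52·2.526 = 1.313
Arc 5: start y=0.000, vy=1.313 → t=0.263, apex=0.086, x_land=81.403, impact vy=-1.313
  bounce: vy ← 0.52·1.313 = 0.683
Arc 6: start y=0.000, vy=0.683 → t=0.137, apex=0.023, x_land=83.190, impact vy=-0.683
  bounce: vy ← 0.52·0.683 = 0.355
Arc 7: start y=0.000, vy=0.355 → t=0.071, apex=0.006, x_land=84.119, impact vy=-0.355
  bounce: vy ← 0.52·0.355 = 0.185

1 2.616 16.132 34.220
2 1.868 4.362 58.654
3 0.971 1.180 71.360
4 0.505 0.319 77.967
5 0.263 0.086 81.403
6 0.137 0.023 83.190
7 0.071 0.006 84.119
final: 84.119 0.185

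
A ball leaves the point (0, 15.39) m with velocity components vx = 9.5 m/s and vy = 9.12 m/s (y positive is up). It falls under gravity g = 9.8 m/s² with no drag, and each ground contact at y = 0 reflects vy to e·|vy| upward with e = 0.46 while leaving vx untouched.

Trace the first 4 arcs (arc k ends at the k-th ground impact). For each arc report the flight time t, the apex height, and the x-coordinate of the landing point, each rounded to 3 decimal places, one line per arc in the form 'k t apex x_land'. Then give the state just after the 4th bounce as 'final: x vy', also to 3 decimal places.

1 2.932 19.634 27.857
2 1.842 4.154 45.352
3 0.847 0.879 53.400
4 0.390 0.186 57.102
final: 57.102 0.878

Arc 1: start y=15.390, vy=9.120 → t=2.932, apex=19.634, x_land=27.857, impact vy=-19.617
  bounce: vy ← 0.46·19.617 = 9.024
Arc 2: start y=0.000, vy=9.024 → t=1.842, apex=4.154, x_land=45.352, impact vy=-9.024
  bounce: vy ← 0.46·9.024 = 4.151
Arc 3: start y=0.000, vy=4.151 → t=0.847, apex=0.879, x_land=53.400, impact vy=-4.151
  bounce: vy ← 0.46·4.151 = 1.909
Arc 4: start y=0.000, vy=1.909 → t=0.390, apex=0.186, x_land=57.102, impact vy=-1.909
  bounce: vy ← 0.46·1.909 = 0.878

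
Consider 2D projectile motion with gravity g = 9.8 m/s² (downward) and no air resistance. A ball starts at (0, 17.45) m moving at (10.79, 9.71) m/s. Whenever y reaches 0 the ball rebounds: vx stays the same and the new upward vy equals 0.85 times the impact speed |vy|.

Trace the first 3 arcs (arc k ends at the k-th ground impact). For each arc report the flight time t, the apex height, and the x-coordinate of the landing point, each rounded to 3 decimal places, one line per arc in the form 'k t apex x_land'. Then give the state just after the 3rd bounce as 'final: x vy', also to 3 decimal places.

1 3.122 22.260 33.689
2 3.623 16.083 72.786
3 3.080 11.620 106.018
final: 106.018 12.828

Arc 1: start y=17.450, vy=9.710 → t=3.122, apex=22.260, x_land=33.689, impact vy=-20.888
  bounce: vy ← 0.85·20.888 = 17.755
Arc 2: start y=0.000, vy=17.755 → t=3.623, apex=16.083, x_land=72.786, impact vy=-17.755
  bounce: vy ← 0.85·17.755 = 15.092
Arc 3: start y=0.000, vy=15.092 → t=3.080, apex=11.620, x_land=106.018, impact vy=-15.092
  bounce: vy ← 0.85·15.092 = 12.828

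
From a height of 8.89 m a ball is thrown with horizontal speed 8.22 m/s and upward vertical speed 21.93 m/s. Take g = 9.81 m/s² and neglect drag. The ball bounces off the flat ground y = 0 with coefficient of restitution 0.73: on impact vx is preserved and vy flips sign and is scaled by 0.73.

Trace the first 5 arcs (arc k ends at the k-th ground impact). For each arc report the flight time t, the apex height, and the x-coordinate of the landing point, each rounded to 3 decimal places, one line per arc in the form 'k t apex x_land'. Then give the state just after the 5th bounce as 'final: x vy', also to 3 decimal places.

1 4.845 33.402 39.826
2 3.810 17.800 71.144
3 2.781 9.486 94.006
4 2.030 5.055 110.695
5 1.482 2.694 122.878
final: 122.878 5.307

Arc 1: start y=8.890, vy=21.930 → t=4.845, apex=33.402, x_land=39.826, impact vy=-25.600
  bounce: vy ← 0.73·25.600 = 18.688
Arc 2: start y=0.000, vy=18.688 → t=3.810, apex=17.800, x_land=71.144, impact vy=-18.688
  bounce: vy ← 0.73·18.688 = 13.642
Arc 3: start y=0.000, vy=13.642 → t=2.781, apex=9.486, x_land=94.006, impact vy=-13.642
  bounce: vy ← 0.73·13.642 = 9.959
Arc 4: start y=0.000, vy=9.959 → t=2.030, apex=5.055, x_land=110.695, impact vy=-9.959
  bounce: vy ← 0.73·9.959 = 7.270
Arc 5: start y=0.000, vy=7.270 → t=1.482, apex=2.694, x_land=122.878, impact vy=-7.270
  bounce: vy ← 0.73·7.270 = 5.307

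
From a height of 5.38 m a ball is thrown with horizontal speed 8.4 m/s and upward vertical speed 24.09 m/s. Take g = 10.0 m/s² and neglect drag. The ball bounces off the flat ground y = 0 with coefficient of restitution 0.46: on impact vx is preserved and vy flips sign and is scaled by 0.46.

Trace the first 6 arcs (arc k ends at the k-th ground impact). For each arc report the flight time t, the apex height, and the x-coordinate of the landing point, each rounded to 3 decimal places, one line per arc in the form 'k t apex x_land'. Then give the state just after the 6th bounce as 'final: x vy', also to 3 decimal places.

1 5.032 34.396 42.267
2 2.413 7.278 62.537
3 1.110 1.540 71.861
4 0.511 0.326 76.150
5 0.235 0.069 78.123
6 0.108 0.015 79.030
final: 79.030 0.248

Arc 1: start y=5.380, vy=24.090 → t=5.032, apex=34.396, x_land=42.267, impact vy=-26.228
  bounce: vy ← 0.46·26.228 = 12.065
Arc 2: start y=0.000, vy=12.065 → t=2.413, apex=7.278, x_land=62.537, impact vy=-12.065
  bounce: vy ← 0.46·12.065 = 5.550
Arc 3: start y=0.000, vy=5.550 → t=1.110, apex=1.540, x_land=71.861, impact vy=-5.550
  bounce: vy ← 0.46·5.550 = 2.553
Arc 4: start y=0.000, vy=2.553 → t=0.511, apex=0.326, x_land=76.150, impact vy=-2.553
  bounce: vy ← 0.46·2.553 = 1.174
Arc 5: start y=0.000, vy=1.174 → t=0.235, apex=0.069, x_land=78.123, impact vy=-1.174
  bounce: vy ← 0.46·1.174 = 0.540
Arc 6: start y=0.000, vy=0.540 → t=0.108, apex=0.015, x_land=79.030, impact vy=-0.540
  bounce: vy ← 0.46·0.540 = 0.248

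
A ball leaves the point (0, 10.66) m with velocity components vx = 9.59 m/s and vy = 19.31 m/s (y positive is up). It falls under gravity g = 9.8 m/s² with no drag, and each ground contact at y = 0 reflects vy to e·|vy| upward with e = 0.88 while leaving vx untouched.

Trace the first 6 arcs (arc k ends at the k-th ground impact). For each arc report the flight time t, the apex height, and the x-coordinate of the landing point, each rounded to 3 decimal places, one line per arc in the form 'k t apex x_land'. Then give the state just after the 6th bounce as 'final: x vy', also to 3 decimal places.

Arc 1: start y=10.660, vy=19.310 → t=4.432, apex=29.684, x_land=42.500, impact vy=-24.121
  bounce: vy ← 0.88·24.121 = 21.226
Arc 2: start y=0.000, vy=21.226 → t=4.332, apex=22.988, x_land=84.043, impact vy=-21.226
  bounce: vy ← 0.88·21.226 = 18.679
Arc 3: start y=0.000, vy=18.679 → t=3.812, apex=17.802, x_land=120.601, impact vy=-18.679
  bounce: vy ← 0.88·18.679 = 16.438
Arc 4: start y=0.000, vy=16.438 → t=3.355, apex=13.786, x_land=152.772, impact vy=-16.438
  bounce: vy ← 0.88·16.438 = 14.465
Arc 5: start y=0.000, vy=14.465 → t=2.952, apex=10.675, x_land=181.082, impact vy=-14.465
  bounce: vy ← 0.88·14.465 = 12.729
Arc 6: start y=0.000, vy=12.729 → t=2.598, apex=8.267, x_land=205.995, impact vy=-12.729
  bounce: vy ← 0.88·12.729 = 11.202

1 4.432 29.684 42.500
2 4.332 22.988 84.043
3 3.812 17.802 120.601
4 3.355 13.786 152.772
5 2.952 10.675 181.082
6 2.598 8.267 205.995
final: 205.995 11.202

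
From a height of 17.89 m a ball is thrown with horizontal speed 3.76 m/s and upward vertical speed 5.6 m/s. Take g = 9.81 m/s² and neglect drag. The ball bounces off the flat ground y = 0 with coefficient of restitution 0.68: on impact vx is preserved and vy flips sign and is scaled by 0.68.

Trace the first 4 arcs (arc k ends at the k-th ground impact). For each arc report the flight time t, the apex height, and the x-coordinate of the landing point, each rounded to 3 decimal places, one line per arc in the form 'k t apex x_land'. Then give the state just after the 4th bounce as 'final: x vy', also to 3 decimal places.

Arc 1: start y=17.890, vy=5.600 → t=2.564, apex=19.488, x_land=9.641, impact vy=-19.554
  bounce: vy ← 0.68·19.554 = 13.297
Arc 2: start y=0.000, vy=13.297 → t=2.711, apex=9.011, x_land=19.834, impact vy=-13.297
  bounce: vy ← 0.68·13.297 = 9.042
Arc 3: start y=0.000, vy=9.042 → t=1.843, apex=4.167, x_land=26.765, impact vy=-9.042
  bounce: vy ← 0.68·9.042 = 6.148
Arc 4: start y=0.000, vy=6.148 → t=1.254, apex=1.927, x_land=31.478, impact vy=-6.148
  bounce: vy ← 0.68·6.148 = 4.181

1 2.564 19.488 9.641
2 2.711 9.011 19.834
3 1.843 4.167 26.765
4 1.254 1.927 31.478
final: 31.478 4.181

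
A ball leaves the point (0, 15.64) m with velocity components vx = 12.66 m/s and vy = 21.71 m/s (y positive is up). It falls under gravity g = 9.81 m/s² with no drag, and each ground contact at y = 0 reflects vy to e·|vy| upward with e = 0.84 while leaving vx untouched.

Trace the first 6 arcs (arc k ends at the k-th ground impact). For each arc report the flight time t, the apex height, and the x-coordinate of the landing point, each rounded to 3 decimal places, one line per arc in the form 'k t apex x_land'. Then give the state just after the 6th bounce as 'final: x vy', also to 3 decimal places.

1 5.057 39.663 64.017
2 4.777 27.986 124.498
3 4.013 19.747 175.301
4 3.371 13.933 217.976
5 2.832 9.831 253.823
6 2.378 6.937 283.935
final: 283.935 9.800

Arc 1: start y=15.640, vy=21.710 → t=5.057, apex=39.663, x_land=64.017, impact vy=-27.896
  bounce: vy ← 0.84·27.896 = 23.433
Arc 2: start y=0.000, vy=23.433 → t=4.777, apex=27.986, x_land=124.498, impact vy=-23.433
  bounce: vy ← 0.84·23.433 = 19.683
Arc 3: start y=0.000, vy=19.683 → t=4.013, apex=19.747, x_land=175.301, impact vy=-19.683
  bounce: vy ← 0.84·19.683 = 16.534
Arc 4: start y=0.000, vy=16.534 → t=3.371, apex=13.933, x_land=217.976, impact vy=-16.534
  bounce: vy ← 0.84·16.534 = 13.889
Arc 5: start y=0.000, vy=13.889 → t=2.832, apex=9.831, x_land=253.823, impact vy=-13.889
  bounce: vy ← 0.84·13.889 = 11.666
Arc 6: start y=0.000, vy=11.666 → t=2.378, apex=6.937, x_land=283.935, impact vy=-11.666
  bounce: vy ← 0.84·11.666 = 9.800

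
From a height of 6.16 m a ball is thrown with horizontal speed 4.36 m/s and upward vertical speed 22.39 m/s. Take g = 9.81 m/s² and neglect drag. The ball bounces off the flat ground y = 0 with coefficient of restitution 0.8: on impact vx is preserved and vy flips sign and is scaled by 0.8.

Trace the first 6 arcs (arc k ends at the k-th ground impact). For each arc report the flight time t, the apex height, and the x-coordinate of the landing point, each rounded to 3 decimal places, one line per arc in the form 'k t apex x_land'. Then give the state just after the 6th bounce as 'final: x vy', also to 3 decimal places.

Arc 1: start y=6.160, vy=22.390 → t=4.825, apex=31.711, x_land=21.037, impact vy=-24.943
  bounce: vy ← 0.8·24.943 = 19.955
Arc 2: start y=0.000, vy=19.955 → t=4.068, apex=20.295, x_land=38.775, impact vy=-19.955
  bounce: vy ← 0.8·19.955 = 15.964
Arc 3: start y=0.000, vy=15.964 → t=3.255, apex=12.989, x_land=52.965, impact vy=-15.964
  bounce: vy ← 0.8·15.964 = 12.771
Arc 4: start y=0.000, vy=12.771 → t=2.604, apex=8.313, x_land=64.317, impact vy=-12.771
  bounce: vy ← 0.8·12.771 = 10.217
Arc 5: start y=0.000, vy=10.217 → t=2.083, apex=5.320, x_land=73.398, impact vy=-10.217
  bounce: vy ← 0.8·10.217 = 8.173
Arc 6: start y=0.000, vy=8.173 → t=1.666, apex=3.405, x_land=80.663, impact vy=-8.173
  bounce: vy ← 0.8·8.173 = 6.539

1 4.825 31.711 21.037
2 4.068 20.295 38.775
3 3.255 12.989 52.965
4 2.604 8.313 64.317
5 2.083 5.320 73.398
6 1.666 3.405 80.663
final: 80.663 6.539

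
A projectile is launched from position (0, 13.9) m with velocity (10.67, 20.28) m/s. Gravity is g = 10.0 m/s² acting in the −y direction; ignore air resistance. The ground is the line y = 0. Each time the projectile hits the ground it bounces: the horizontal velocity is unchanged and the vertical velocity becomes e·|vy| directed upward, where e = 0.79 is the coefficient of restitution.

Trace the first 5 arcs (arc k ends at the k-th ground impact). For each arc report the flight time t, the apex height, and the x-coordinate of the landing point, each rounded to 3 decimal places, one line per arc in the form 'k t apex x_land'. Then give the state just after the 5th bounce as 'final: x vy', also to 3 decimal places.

1 4.653 34.464 49.652
2 4.148 21.509 93.913
3 3.277 13.424 128.879
4 2.589 8.378 156.502
5 2.045 5.229 178.324
final: 178.324 8.079

Arc 1: start y=13.900, vy=20.280 → t=4.653, apex=34.464, x_land=49.652, impact vy=-26.254
  bounce: vy ← 0.79·26.254 = 20.741
Arc 2: start y=0.000, vy=20.741 → t=4.148, apex=21.509, x_land=93.913, impact vy=-20.741
  bounce: vy ← 0.79·20.741 = 16.385
Arc 3: start y=0.000, vy=16.385 → t=3.277, apex=13.424, x_land=128.879, impact vy=-16.385
  bounce: vy ← 0.79·16.385 = 12.944
Arc 4: start y=0.000, vy=12.944 → t=2.589, apex=8.378, x_land=156.502, impact vy=-12.944
  bounce: vy ← 0.79·12.944 = 10.226
Arc 5: start y=0.000, vy=10.226 → t=2.045, apex=5.229, x_land=178.324, impact vy=-10.226
  bounce: vy ← 0.79·10.226 = 8.079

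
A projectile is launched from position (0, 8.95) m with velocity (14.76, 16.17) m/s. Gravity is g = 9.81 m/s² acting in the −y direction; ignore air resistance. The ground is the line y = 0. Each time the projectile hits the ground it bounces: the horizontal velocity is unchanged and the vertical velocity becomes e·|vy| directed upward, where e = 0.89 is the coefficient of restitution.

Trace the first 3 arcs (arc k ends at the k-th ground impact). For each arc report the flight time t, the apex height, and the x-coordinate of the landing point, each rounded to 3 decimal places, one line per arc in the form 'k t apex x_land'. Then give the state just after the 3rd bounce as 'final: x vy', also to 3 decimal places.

Arc 1: start y=8.950, vy=16.170 → t=3.779, apex=22.277, x_land=55.784, impact vy=-20.906
  bounce: vy ← 0.89·20.906 = 18.606
Arc 2: start y=0.000, vy=18.606 → t=3.793, apex=17.645, x_land=111.775, impact vy=-18.606
  bounce: vy ← 0.89·18.606 = 16.560
Arc 3: start y=0.000, vy=16.560 → t=3.376, apex=13.977, x_land=161.606, impact vy=-16.560
  bounce: vy ← 0.89·16.560 = 14.738

1 3.779 22.277 55.784
2 3.793 17.645 111.775
3 3.376 13.977 161.606
final: 161.606 14.738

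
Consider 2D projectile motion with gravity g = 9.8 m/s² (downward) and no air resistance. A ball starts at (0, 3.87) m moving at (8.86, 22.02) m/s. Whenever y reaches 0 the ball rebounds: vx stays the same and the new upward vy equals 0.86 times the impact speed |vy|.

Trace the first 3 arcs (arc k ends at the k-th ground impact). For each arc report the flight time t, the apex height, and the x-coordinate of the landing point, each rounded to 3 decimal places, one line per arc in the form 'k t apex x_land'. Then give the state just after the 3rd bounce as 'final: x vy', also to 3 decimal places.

Arc 1: start y=3.870, vy=22.020 → t=4.663, apex=28.609, x_land=41.316, impact vy=-23.680
  bounce: vy ← 0.86·23.680 = 20.365
Arc 2: start y=0.000, vy=20.365 → t=4.156, apex=21.159, x_land=78.139, impact vy=-20.365
  bounce: vy ← 0.86·20.365 = 17.514
Arc 3: start y=0.000, vy=17.514 → t=3.574, apex=15.649, x_land=109.806, impact vy=-17.514
  bounce: vy ← 0.86·17.514 = 15.062

1 4.663 28.609 41.316
2 4.156 21.159 78.139
3 3.574 15.649 109.806
final: 109.806 15.062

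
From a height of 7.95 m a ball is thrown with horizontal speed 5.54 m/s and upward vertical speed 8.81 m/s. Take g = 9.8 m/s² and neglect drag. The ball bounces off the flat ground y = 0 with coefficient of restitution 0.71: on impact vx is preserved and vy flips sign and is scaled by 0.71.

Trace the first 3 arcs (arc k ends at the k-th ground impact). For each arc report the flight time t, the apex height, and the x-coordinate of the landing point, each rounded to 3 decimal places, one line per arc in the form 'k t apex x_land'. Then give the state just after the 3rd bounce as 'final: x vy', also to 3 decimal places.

1 2.458 11.910 13.617
2 2.214 6.004 25.882
3 1.572 3.027 34.590
final: 34.590 5.468

Arc 1: start y=7.950, vy=8.810 → t=2.458, apex=11.910, x_land=13.617, impact vy=-15.279
  bounce: vy ← 0.71·15.279 = 10.848
Arc 2: start y=0.000, vy=10.848 → t=2.214, apex=6.004, x_land=25.882, impact vy=-10.848
  bounce: vy ← 0.71·10.848 = 7.702
Arc 3: start y=0.000, vy=7.702 → t=1.572, apex=3.027, x_land=34.590, impact vy=-7.702
  bounce: vy ← 0.71·7.702 = 5.468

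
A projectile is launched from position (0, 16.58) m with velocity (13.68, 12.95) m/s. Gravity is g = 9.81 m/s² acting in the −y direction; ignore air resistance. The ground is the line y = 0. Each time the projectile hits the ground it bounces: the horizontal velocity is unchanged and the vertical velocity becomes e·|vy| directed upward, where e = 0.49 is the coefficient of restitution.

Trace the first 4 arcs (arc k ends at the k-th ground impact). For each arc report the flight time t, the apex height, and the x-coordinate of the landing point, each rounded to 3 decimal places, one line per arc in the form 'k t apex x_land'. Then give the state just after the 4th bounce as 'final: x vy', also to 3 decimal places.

Arc 1: start y=16.580, vy=12.950 → t=3.583, apex=25.128, x_land=49.022, impact vy=-22.204
  bounce: vy ← 0.49·22.204 = 10.880
Arc 2: start y=0.000, vy=10.880 → t=2.218, apex=6.033, x_land=79.365, impact vy=-10.880
  bounce: vy ← 0.49·10.880 = 5.331
Arc 3: start y=0.000, vy=5.331 → t=1.087, apex=1.449, x_land=94.234, impact vy=-5.331
  bounce: vy ← 0.49·5.331 = 2.612
Arc 4: start y=0.000, vy=2.612 → t=0.533, apex=0.348, x_land=101.519, impact vy=-2.612
  bounce: vy ← 0.49·2.612 = 1.280

1 3.583 25.128 49.022
2 2.218 6.033 79.365
3 1.087 1.449 94.234
4 0.533 0.348 101.519
final: 101.519 1.280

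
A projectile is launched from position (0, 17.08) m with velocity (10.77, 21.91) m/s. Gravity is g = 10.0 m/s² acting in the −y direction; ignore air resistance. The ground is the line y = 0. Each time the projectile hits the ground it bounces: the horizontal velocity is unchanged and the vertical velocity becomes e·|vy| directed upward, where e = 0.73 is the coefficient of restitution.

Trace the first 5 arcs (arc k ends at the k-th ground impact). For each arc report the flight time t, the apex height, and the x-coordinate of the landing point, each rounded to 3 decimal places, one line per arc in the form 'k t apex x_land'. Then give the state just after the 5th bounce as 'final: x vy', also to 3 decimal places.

1 5.057 41.082 54.469
2 4.185 21.893 99.541
3 3.055 11.667 132.444
4 2.230 6.217 156.463
5 1.628 3.313 173.997
final: 173.997 5.942

Arc 1: start y=17.080, vy=21.910 → t=5.057, apex=41.082, x_land=54.469, impact vy=-28.664
  bounce: vy ← 0.73·28.664 = 20.925
Arc 2: start y=0.000, vy=20.925 → t=4.185, apex=21.893, x_land=99.541, impact vy=-20.925
  bounce: vy ← 0.73·20.925 = 15.275
Arc 3: start y=0.000, vy=15.275 → t=3.055, apex=11.667, x_land=132.444, impact vy=-15.275
  bounce: vy ← 0.73·15.275 = 11.151
Arc 4: start y=0.000, vy=11.151 → t=2.230, apex=6.217, x_land=156.463, impact vy=-11.151
  bounce: vy ← 0.73·11.151 = 8.140
Arc 5: start y=0.000, vy=8.140 → t=1.628, apex=3.313, x_land=173.997, impact vy=-8.140
  bounce: vy ← 0.73·8.140 = 5.942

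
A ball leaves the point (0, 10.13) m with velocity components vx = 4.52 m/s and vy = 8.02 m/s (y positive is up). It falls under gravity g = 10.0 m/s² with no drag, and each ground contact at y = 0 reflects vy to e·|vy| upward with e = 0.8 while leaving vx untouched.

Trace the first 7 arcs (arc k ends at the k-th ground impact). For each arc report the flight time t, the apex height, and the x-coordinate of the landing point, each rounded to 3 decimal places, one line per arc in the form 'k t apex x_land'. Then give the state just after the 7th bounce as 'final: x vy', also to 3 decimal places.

Arc 1: start y=10.130, vy=8.020 → t=2.436, apex=13.346, x_land=11.010, impact vy=-16.338
  bounce: vy ← 0.8·16.338 = 13.070
Arc 2: start y=0.000, vy=13.070 → t=2.614, apex=8.541, x_land=22.825, impact vy=-13.070
  bounce: vy ← 0.8·13.070 = 10.456
Arc 3: start y=0.000, vy=10.456 → t=2.091, apex=5.467, x_land=32.277, impact vy=-10.456
  bounce: vy ← 0.8·10.456 = 8.365
Arc 4: start y=0.000, vy=8.365 → t=1.673, apex=3.499, x_land=39.839, impact vy=-8.365
  bounce: vy ← 0.8·8.365 = 6.692
Arc 5: start y=0.000, vy=6.692 → t=1.338, apex=2.239, x_land=45.889, impact vy=-6.692
  bounce: vy ← 0.8·6.692 = 5.354
Arc 6: start y=0.000, vy=5.354 → t=1.071, apex=1.433, x_land=50.728, impact vy=-5.354
  bounce: vy ← 0.8·5.354 = 4.283
Arc 7: start y=0.000, vy=4.283 → t=0.857, apex=0.917, x_land=54.600, impact vy=-4.283
  bounce: vy ← 0.8·4.283 = 3.426

1 2.436 13.346 11.010
2 2.614 8.541 22.825
3 2.091 5.467 32.277
4 1.673 3.499 39.839
5 1.338 2.239 45.889
6 1.071 1.433 50.728
7 0.857 0.917 54.600
final: 54.600 3.426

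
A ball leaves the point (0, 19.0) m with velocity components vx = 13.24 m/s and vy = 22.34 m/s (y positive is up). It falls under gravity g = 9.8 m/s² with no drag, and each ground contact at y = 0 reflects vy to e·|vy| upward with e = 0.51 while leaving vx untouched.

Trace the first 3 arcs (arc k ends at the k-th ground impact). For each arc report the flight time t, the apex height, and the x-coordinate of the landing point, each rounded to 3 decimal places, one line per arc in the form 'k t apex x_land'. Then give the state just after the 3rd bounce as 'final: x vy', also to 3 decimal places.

1 5.292 44.463 70.065
2 3.073 11.565 110.746
3 1.567 3.008 131.493
final: 131.493 3.916

Arc 1: start y=19.000, vy=22.340 → t=5.292, apex=44.463, x_land=70.065, impact vy=-29.521
  bounce: vy ← 0.51·29.521 = 15.056
Arc 2: start y=0.000, vy=15.056 → t=3.073, apex=11.565, x_land=110.746, impact vy=-15.056
  bounce: vy ← 0.51·15.056 = 7.678
Arc 3: start y=0.000, vy=7.678 → t=1.567, apex=3.008, x_land=131.493, impact vy=-7.678
  bounce: vy ← 0.51·7.678 = 3.916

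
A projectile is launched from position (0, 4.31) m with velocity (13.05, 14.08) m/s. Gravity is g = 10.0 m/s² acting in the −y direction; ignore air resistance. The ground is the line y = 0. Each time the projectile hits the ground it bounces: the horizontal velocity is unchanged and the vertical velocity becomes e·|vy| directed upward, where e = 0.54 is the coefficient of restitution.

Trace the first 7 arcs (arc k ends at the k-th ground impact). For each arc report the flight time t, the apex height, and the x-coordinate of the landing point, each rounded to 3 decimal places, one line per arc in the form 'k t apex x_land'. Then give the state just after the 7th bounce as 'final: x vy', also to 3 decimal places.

1 3.095 14.222 40.384
2 1.821 4.147 64.154
3 0.984 1.209 76.990
4 0.531 0.353 83.922
5 0.287 0.103 87.665
6 0.155 0.030 89.686
7 0.084 0.009 90.777
final: 90.777 0.226

Arc 1: start y=4.310, vy=14.080 → t=3.095, apex=14.222, x_land=40.384, impact vy=-16.866
  bounce: vy ← 0.54·16.866 = 9.107
Arc 2: start y=0.000, vy=9.107 → t=1.821, apex=4.147, x_land=64.154, impact vy=-9.107
  bounce: vy ← 0.54·9.107 = 4.918
Arc 3: start y=0.000, vy=4.918 → t=0.984, apex=1.209, x_land=76.990, impact vy=-4.918
  bounce: vy ← 0.54·4.918 = 2.656
Arc 4: start y=0.000, vy=2.656 → t=0.531, apex=0.353, x_land=83.922, impact vy=-2.656
  bounce: vy ← 0.54·2.656 = 1.434
Arc 5: start y=0.000, vy=1.434 → t=0.287, apex=0.103, x_land=87.665, impact vy=-1.434
  bounce: vy ← 0.54·1.434 = 0.774
Arc 6: start y=0.000, vy=0.774 → t=0.155, apex=0.030, x_land=89.686, impact vy=-0.774
  bounce: vy ← 0.54·0.774 = 0.418
Arc 7: start y=0.000, vy=0.418 → t=0.084, apex=0.009, x_land=90.777, impact vy=-0.418
  bounce: vy ← 0.54·0.418 = 0.226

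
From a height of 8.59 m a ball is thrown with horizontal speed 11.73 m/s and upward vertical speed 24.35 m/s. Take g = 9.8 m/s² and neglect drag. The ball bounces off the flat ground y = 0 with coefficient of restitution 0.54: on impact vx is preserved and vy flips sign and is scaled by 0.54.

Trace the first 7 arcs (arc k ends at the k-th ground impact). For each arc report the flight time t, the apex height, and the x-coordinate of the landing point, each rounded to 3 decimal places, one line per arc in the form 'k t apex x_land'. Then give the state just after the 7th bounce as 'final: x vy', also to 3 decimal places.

Arc 1: start y=8.590, vy=24.350 → t=5.300, apex=38.841, x_land=62.171, impact vy=-27.591
  bounce: vy ← 0.54·27.591 = 14.899
Arc 2: start y=0.000, vy=14.899 → t=3.041, apex=11.326, x_land=97.838, impact vy=-14.899
  bounce: vy ← 0.54·14.899 = 8.046
Arc 3: start y=0.000, vy=8.046 → t=1.642, apex=3.303, x_land=117.098, impact vy=-8.046
  bounce: vy ← 0.54·8.046 = 4.345
Arc 4: start y=0.000, vy=4.345 → t=0.887, apex=0.963, x_land=127.499, impact vy=-4.345
  bounce: vy ← 0.54·4.345 = 2.346
Arc 5: start y=0.000, vy=2.346 → t=0.479, apex=0.281, x_land=133.115, impact vy=-2.346
  bounce: vy ← 0.54·2.346 = 1.267
Arc 6: start y=0.000, vy=1.267 → t=0.259, apex=0.082, x_land=136.148, impact vy=-1.267
  bounce: vy ← 0.54·1.267 = 0.684
Arc 7: start y=0.000, vy=0.684 → t=0.140, apex=0.024, x_land=137.786, impact vy=-0.684
  bounce: vy ← 0.54·0.684 = 0.369

1 5.300 38.841 62.171
2 3.041 11.326 97.838
3 1.642 3.303 117.098
4 0.887 0.963 127.499
5 0.479 0.281 133.115
6 0.259 0.082 136.148
7 0.140 0.024 137.786
final: 137.786 0.369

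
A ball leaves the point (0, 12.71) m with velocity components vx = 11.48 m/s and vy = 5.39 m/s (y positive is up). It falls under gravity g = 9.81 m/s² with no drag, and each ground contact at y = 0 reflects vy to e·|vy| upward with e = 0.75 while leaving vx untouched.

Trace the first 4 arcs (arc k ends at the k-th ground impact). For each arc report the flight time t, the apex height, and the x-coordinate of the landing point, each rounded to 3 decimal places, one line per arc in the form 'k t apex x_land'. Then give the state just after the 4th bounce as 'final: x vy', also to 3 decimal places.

Arc 1: start y=12.710, vy=5.390 → t=2.250, apex=14.191, x_land=25.834, impact vy=-16.686
  bounce: vy ← 0.75·16.686 = 12.514
Arc 2: start y=0.000, vy=12.514 → t=2.551, apex=7.982, x_land=55.124, impact vy=-12.514
  bounce: vy ← 0.75·12.514 = 9.386
Arc 3: start y=0.000, vy=9.386 → t=1.914, apex=4.490, x_land=77.091, impact vy=-9.386
  bounce: vy ← 0.75·9.386 = 7.039
Arc 4: start y=0.000, vy=7.039 → t=1.435, apex=2.526, x_land=93.567, impact vy=-7.039
  bounce: vy ← 0.75·7.039 = 5.280

1 2.250 14.191 25.834
2 2.551 7.982 55.124
3 1.914 4.490 77.091
4 1.435 2.526 93.567
final: 93.567 5.280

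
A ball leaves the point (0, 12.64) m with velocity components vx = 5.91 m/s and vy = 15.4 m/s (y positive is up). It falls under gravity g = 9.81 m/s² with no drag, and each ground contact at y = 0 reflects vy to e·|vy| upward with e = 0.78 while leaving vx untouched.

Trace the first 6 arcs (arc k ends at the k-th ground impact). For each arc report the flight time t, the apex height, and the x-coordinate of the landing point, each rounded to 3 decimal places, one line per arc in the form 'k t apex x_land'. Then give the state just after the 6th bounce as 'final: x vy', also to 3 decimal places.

Arc 1: start y=12.640, vy=15.400 → t=3.815, apex=24.728, x_land=22.547, impact vy=-22.026
  bounce: vy ← 0.78·22.026 = 17.180
Arc 2: start y=0.000, vy=17.180 → t=3.503, apex=15.044, x_land=43.248, impact vy=-17.180
  bounce: vy ← 0.78·17.180 = 13.401
Arc 3: start y=0.000, vy=13.401 → t=2.732, apex=9.153, x_land=59.394, impact vy=-13.401
  bounce: vy ← 0.78·13.401 = 10.453
Arc 4: start y=0.000, vy=10.453 → t=2.131, apex=5.569, x_land=71.989, impact vy=-10.453
  bounce: vy ← 0.78·10.453 = 8.153
Arc 5: start y=0.000, vy=8.153 → t=1.662, apex=3.388, x_land=81.812, impact vy=-8.153
  bounce: vy ← 0.78·8.153 = 6.359
Arc 6: start y=0.000, vy=6.359 → t=1.297, apex=2.061, x_land=89.475, impact vy=-6.359
  bounce: vy ← 0.78·6.359 = 4.960

1 3.815 24.728 22.547
2 3.503 15.044 43.248
3 2.732 9.153 59.394
4 2.131 5.569 71.989
5 1.662 3.388 81.812
6 1.297 2.061 89.475
final: 89.475 4.960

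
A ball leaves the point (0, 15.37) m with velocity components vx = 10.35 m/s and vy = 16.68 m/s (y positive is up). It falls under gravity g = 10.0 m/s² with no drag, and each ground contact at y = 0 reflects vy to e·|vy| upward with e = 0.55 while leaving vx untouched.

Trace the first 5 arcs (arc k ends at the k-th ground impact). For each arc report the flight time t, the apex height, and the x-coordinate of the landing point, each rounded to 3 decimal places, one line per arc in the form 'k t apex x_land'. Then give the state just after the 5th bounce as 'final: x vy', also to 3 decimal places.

Arc 1: start y=15.370, vy=16.680 → t=4.088, apex=29.281, x_land=42.310, impact vy=-24.200
  bounce: vy ← 0.55·24.200 = 13.310
Arc 2: start y=0.000, vy=13.310 → t=2.662, apex=8.858, x_land=69.862, impact vy=-13.310
  bounce: vy ← 0.55·13.310 = 7.320
Arc 3: start y=0.000, vy=7.320 → t=1.464, apex=2.679, x_land=85.015, impact vy=-7.320
  bounce: vy ← 0.55·7.320 = 4.026
Arc 4: start y=0.000, vy=4.026 → t=0.805, apex=0.811, x_land=93.349, impact vy=-4.026
  bounce: vy ← 0.55·4.026 = 2.214
Arc 5: start y=0.000, vy=2.214 → t=0.443, apex=0.245, x_land=97.933, impact vy=-2.214
  bounce: vy ← 0.55·2.214 = 1.218

1 4.088 29.281 42.310
2 2.662 8.858 69.862
3 1.464 2.679 85.015
4 0.805 0.811 93.349
5 0.443 0.245 97.933
final: 97.933 1.218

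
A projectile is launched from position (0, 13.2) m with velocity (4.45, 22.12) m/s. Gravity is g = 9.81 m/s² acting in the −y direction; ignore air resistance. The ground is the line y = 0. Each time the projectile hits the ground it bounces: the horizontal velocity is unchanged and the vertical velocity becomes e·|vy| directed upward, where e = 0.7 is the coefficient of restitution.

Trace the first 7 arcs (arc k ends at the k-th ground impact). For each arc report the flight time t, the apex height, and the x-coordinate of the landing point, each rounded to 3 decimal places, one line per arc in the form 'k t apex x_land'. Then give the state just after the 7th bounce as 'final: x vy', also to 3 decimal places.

1 5.043 38.139 22.443
2 3.904 18.688 39.815
3 2.733 9.157 51.975
4 1.913 4.487 60.487
5 1.339 2.199 66.446
6 0.937 1.077 70.617
7 0.656 0.528 73.537
final: 73.537 2.253

Arc 1: start y=13.200, vy=22.120 → t=5.043, apex=38.139, x_land=22.443, impact vy=-27.355
  bounce: vy ← 0.7·27.355 = 19.148
Arc 2: start y=0.000, vy=19.148 → t=3.904, apex=18.688, x_land=39.815, impact vy=-19.148
  bounce: vy ← 0.7·19.148 = 13.404
Arc 3: start y=0.000, vy=13.404 → t=2.733, apex=9.157, x_land=51.975, impact vy=-13.404
  bounce: vy ← 0.7·13.404 = 9.383
Arc 4: start y=0.000, vy=9.383 → t=1.913, apex=4.487, x_land=60.487, impact vy=-9.383
  bounce: vy ← 0.7·9.383 = 6.568
Arc 5: start y=0.000, vy=6.568 → t=1.339, apex=2.199, x_land=66.446, impact vy=-6.568
  bounce: vy ← 0.7·6.568 = 4.598
Arc 6: start y=0.000, vy=4.598 → t=0.937, apex=1.077, x_land=70.617, impact vy=-4.598
  bounce: vy ← 0.7·4.598 = 3.218
Arc 7: start y=0.000, vy=3.218 → t=0.656, apex=0.528, x_land=73.537, impact vy=-3.218
  bounce: vy ← 0.7·3.218 = 2.253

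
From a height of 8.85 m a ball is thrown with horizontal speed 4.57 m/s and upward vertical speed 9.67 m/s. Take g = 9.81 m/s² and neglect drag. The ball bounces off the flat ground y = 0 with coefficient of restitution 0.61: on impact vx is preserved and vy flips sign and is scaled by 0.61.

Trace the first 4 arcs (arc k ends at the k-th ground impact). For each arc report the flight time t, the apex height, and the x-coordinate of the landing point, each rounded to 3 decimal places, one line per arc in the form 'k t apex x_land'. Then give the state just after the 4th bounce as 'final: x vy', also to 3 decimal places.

Arc 1: start y=8.850, vy=9.670 → t=2.652, apex=13.616, x_land=12.119, impact vy=-16.345
  bounce: vy ← 0.61·16.345 = 9.970
Arc 2: start y=0.000, vy=9.970 → t=2.033, apex=5.067, x_land=21.408, impact vy=-9.970
  bounce: vy ← 0.61·9.970 = 6.082
Arc 3: start y=0.000, vy=6.082 → t=1.240, apex=1.885, x_land=27.075, impact vy=-6.082
  bounce: vy ← 0.61·6.082 = 3.710
Arc 4: start y=0.000, vy=3.710 → t=0.756, apex=0.702, x_land=30.531, impact vy=-3.710
  bounce: vy ← 0.61·3.710 = 2.263

1 2.652 13.616 12.119
2 2.033 5.067 21.408
3 1.240 1.885 27.075
4 0.756 0.702 30.531
final: 30.531 2.263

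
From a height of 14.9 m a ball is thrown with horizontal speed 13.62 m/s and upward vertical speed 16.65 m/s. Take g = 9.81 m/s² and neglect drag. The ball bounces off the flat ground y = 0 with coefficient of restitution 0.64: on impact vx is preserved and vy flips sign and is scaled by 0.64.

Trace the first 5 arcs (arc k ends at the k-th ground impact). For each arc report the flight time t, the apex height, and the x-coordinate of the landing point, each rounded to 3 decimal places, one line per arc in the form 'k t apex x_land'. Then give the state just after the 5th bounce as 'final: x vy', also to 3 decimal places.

1 4.130 29.030 56.251
2 3.114 11.891 98.663
3 1.993 4.870 125.806
4 1.275 1.995 143.178
5 0.816 0.817 154.296
final: 154.296 2.563

Arc 1: start y=14.900, vy=16.650 → t=4.130, apex=29.030, x_land=56.251, impact vy=-23.865
  bounce: vy ← 0.64·23.865 = 15.274
Arc 2: start y=0.000, vy=15.274 → t=3.114, apex=11.891, x_land=98.663, impact vy=-15.274
  bounce: vy ← 0.64·15.274 = 9.775
Arc 3: start y=0.000, vy=9.775 → t=1.993, apex=4.870, x_land=125.806, impact vy=-9.775
  bounce: vy ← 0.64·9.775 = 6.256
Arc 4: start y=0.000, vy=6.256 → t=1.275, apex=1.995, x_land=143.178, impact vy=-6.256
  bounce: vy ← 0.64·6.256 = 4.004
Arc 5: start y=0.000, vy=4.004 → t=0.816, apex=0.817, x_land=154.296, impact vy=-4.004
  bounce: vy ← 0.64·4.004 = 2.563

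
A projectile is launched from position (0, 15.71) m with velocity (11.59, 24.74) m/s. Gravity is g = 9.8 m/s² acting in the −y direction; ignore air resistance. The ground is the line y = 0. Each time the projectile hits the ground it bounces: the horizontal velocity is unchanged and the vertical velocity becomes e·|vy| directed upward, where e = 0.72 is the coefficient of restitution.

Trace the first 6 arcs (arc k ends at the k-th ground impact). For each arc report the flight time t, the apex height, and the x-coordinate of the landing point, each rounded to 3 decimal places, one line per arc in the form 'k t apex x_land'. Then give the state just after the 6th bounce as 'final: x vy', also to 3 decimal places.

1 5.620 46.938 65.130
2 4.457 24.333 116.785
3 3.209 12.614 153.976
4 2.310 6.539 180.754
5 1.664 3.390 200.034
6 1.198 1.757 213.916
final: 213.916 4.226

Arc 1: start y=15.710, vy=24.740 → t=5.620, apex=46.938, x_land=65.130, impact vy=-30.331
  bounce: vy ← 0.72·30.331 = 21.838
Arc 2: start y=0.000, vy=21.838 → t=4.457, apex=24.333, x_land=116.785, impact vy=-21.838
  bounce: vy ← 0.72·21.838 = 15.724
Arc 3: start y=0.000, vy=15.724 → t=3.209, apex=12.614, x_land=153.976, impact vy=-15.724
  bounce: vy ← 0.72·15.724 = 11.321
Arc 4: start y=0.000, vy=11.321 → t=2.310, apex=6.539, x_land=180.754, impact vy=-11.321
  bounce: vy ← 0.72·11.321 = 8.151
Arc 5: start y=0.000, vy=8.151 → t=1.664, apex=3.390, x_land=200.034, impact vy=-8.151
  bounce: vy ← 0.72·8.151 = 5.869
Arc 6: start y=0.000, vy=5.869 → t=1.198, apex=1.757, x_land=213.916, impact vy=-5.869
  bounce: vy ← 0.72·5.869 = 4.226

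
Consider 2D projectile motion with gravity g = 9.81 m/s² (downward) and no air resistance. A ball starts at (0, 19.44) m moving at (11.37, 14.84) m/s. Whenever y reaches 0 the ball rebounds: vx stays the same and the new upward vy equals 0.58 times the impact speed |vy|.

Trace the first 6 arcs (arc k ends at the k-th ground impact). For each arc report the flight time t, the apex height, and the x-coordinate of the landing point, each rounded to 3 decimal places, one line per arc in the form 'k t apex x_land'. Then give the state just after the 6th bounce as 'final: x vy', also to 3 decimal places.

Arc 1: start y=19.440, vy=14.840 → t=4.013, apex=30.665, x_land=45.629, impact vy=-24.528
  bounce: vy ← 0.58·24.528 = 14.226
Arc 2: start y=0.000, vy=14.226 → t=2.900, apex=10.316, x_land=78.606, impact vy=-14.226
  bounce: vy ← 0.58·14.226 = 8.251
Arc 3: start y=0.000, vy=8.251 → t=1.682, apex=3.470, x_land=97.733, impact vy=-8.251
  bounce: vy ← 0.58·8.251 = 4.786
Arc 4: start y=0.000, vy=4.786 → t=0.976, apex=1.167, x_land=108.827, impact vy=-4.786
  bounce: vy ← 0.58·4.786 = 2.776
Arc 5: start y=0.000, vy=2.776 → t=0.566, apex=0.393, x_land=115.261, impact vy=-2.776
  bounce: vy ← 0.58·2.776 = 1.610
Arc 6: start y=0.000, vy=1.610 → t=0.328, apex=0.132, x_land=118.993, impact vy=-1.610
  bounce: vy ← 0.58·1.610 = 0.934

1 4.013 30.665 45.629
2 2.900 10.316 78.606
3 1.682 3.470 97.733
4 0.976 1.167 108.827
5 0.566 0.393 115.261
6 0.328 0.132 118.993
final: 118.993 0.934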